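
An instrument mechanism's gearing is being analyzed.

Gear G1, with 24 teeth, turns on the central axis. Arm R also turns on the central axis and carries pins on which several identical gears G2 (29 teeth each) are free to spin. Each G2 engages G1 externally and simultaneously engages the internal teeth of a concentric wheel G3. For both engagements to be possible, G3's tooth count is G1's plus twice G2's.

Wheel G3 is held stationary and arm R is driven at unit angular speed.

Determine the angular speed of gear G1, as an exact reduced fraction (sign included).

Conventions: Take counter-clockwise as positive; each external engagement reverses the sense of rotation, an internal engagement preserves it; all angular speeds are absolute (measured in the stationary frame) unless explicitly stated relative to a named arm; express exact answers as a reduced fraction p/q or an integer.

recognized (axles ride arm R): planetary set, 24/29/82 teeth
ring teeth: 24 + 2·29 = 82
24(ω_sun−ω_arm) = −82(ω_ring−ω_arm),  ω_ring = 0, ω_arm = 1
ω_sun = 1 − (82/24)(0−1) = 53/12
exact speed ratio = 53/12

53/12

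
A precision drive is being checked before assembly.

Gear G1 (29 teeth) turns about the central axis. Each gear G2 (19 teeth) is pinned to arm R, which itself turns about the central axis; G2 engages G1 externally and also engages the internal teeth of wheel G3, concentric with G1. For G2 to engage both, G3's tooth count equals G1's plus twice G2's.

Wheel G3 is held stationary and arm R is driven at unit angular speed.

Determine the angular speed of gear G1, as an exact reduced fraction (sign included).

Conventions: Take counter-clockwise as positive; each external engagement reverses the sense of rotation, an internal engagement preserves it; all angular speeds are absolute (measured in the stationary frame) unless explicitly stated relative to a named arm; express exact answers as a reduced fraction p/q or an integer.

96/29

planetary set (29T centre, 19T on arm, 67T internal) — Willis relation
ring teeth: 29 + 2·19 = 67
29(ω_sun−ω_arm) = −67(ω_ring−ω_arm),  ω_ring = 0, ω_arm = 1
ω_sun = 1 − (67/29)(0−1) = 96/29
exact speed ratio = 96/29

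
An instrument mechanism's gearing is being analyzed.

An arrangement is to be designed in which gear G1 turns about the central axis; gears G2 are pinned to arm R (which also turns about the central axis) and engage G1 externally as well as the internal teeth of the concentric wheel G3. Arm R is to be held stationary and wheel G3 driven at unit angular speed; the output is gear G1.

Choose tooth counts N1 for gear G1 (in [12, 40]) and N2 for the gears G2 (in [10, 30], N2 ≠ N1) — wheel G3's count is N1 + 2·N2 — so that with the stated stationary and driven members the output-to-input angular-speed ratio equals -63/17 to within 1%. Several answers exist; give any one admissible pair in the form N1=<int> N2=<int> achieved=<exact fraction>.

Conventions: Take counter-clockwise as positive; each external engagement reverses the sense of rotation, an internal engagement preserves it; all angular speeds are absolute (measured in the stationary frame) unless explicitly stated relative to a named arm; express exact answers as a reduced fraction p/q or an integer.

N1=17 N2=23 achieved=-63/17

planetary set to be sized for -63/17 (Willis relation)
Willis with ω_arm = 0: ω_sun/ω_ring = −N3/N1; set equal to -63/17  ⇒  N3/N1 = −(-63/17) = 63/17
N3 = N1 + 2·N2  ⇒  N2/N1 = (N3/N1 − 1)/2 = (63/17 − 1)/2 = 23/17
smallest multiple with N1 ≥ 12 and N2 ≥ 10: k = 1  ⇒  N1 = 1·17 = 17, N2 = 1·23 = 23 (N1 ≤ 40, N2 ≤ 30, N2 ≠ N1 ✓), N3 = 17 + 2·23 = 63
check: −N3/N1 with N1 = 17, N3 = 63 gives -63/17; |achieved − target| = 0 ≤ 63/1700 ✓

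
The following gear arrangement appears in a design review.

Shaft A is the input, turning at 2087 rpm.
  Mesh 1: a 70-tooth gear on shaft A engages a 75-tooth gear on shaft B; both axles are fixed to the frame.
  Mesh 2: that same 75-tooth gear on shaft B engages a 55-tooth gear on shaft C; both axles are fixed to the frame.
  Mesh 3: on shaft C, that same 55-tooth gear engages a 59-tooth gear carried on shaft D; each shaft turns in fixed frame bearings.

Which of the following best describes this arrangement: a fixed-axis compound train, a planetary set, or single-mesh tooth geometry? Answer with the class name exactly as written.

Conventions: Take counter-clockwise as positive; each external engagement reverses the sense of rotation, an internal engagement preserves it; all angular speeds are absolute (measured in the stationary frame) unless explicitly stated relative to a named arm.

class = fixed-axis compound train [3 meshes; 3 ratios multiply, 3 sense flips]
classification: fixed-axis compound train

fixed-axis compound train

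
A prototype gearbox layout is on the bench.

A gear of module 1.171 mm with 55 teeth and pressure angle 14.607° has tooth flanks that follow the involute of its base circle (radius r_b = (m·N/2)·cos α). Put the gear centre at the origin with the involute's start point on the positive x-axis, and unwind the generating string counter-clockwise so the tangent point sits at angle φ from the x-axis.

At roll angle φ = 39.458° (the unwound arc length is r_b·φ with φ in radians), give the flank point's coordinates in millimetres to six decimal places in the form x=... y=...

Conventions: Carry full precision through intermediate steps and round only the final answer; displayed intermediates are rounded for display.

x=37.697830 y=3.234431

recognized (one wheel, involute flank): single-mesh tooth geometry, m = 1.171, N = 55
pitch radius r_p = m·N/2 = 1.171·55/2 = 32.202500
base radius r_b = r_p·cos α = 32.202500·cos 14.607° = 31.161663
roll angle φ = 39.458° = 0.68867202 rad
x = r_b·(cos φ + φ·sin φ) = 37.697830
y = r_b·(sin φ − φ·cos φ) = 3.234431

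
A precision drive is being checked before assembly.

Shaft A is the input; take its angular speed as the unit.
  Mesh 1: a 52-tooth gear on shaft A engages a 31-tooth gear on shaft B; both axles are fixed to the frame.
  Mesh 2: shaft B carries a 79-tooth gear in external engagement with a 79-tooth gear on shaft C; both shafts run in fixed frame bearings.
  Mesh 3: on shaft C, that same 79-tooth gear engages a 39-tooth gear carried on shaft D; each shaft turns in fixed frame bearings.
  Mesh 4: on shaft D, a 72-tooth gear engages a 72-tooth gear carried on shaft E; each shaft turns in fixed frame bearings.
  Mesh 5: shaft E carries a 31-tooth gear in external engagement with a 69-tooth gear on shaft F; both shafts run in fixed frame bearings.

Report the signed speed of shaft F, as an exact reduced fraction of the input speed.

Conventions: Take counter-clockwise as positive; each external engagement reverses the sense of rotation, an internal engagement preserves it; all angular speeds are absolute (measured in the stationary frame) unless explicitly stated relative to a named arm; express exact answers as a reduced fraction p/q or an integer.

-316/207

5-mesh fixed-axis compound train (all bearings frame-fixed)
mesh 1 [52T→31T]: |ω|/ω_in = 1×52/31 = 52/31, sense flips to −
mesh 2 [79T→79T]: |ω|/ω_in = (52/31)×79/79 = 52/31, sense flips to +
mesh 3 [79T→39T]: |ω|/ω_in = (52/31)×79/39 = 316/93, sense flips to −
mesh 4 [72T→72T]: |ω|/ω_in = (316/93)×72/72 = 316/93, sense flips to +
mesh 5 [31T→69T]: |ω|/ω_in = (316/93)×31/69 = 316/207, sense flips to −
signed output speed (× input speed) = -316/207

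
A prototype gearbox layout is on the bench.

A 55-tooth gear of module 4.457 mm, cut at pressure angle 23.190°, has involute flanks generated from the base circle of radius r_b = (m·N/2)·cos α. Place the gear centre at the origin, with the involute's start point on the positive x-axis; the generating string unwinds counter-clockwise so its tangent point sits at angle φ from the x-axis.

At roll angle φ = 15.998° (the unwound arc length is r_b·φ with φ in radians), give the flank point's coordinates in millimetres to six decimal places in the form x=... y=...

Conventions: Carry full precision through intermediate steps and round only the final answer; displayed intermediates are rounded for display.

single-mesh involute tooth geometry (55T wheel at module 4.457)
pitch radius r_p = m·N/2 = 4.457·55/2 = 122.567500
base radius r_b = r_p·cos α = 122.567500·cos 23.190° = 112.664546
roll angle φ = 15.998° = 0.27921777 rad
x = r_b·(cos φ + φ·sin φ) = 116.971126
y = r_b·(sin φ − φ·cos φ) = 0.811158

x=116.971126 y=0.811158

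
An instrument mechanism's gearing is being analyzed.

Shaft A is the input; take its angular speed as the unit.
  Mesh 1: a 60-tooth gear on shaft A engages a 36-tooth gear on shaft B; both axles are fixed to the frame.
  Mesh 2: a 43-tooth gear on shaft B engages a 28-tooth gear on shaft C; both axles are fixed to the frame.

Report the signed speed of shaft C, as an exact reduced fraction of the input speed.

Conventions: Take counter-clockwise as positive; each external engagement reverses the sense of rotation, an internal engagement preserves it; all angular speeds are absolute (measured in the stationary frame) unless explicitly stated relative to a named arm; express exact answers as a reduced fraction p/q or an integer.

215/84

2-mesh fixed-axis compound train (all bearings frame-fixed)
mesh 1 [60T→36T]: |ω|/ω_in = 1×60/36 = 5/3, sense flips to −
mesh 2 [43T→28T]: |ω|/ω_in = (5/3)×43/28 = 215/84, sense flips to +
signed output speed (× input speed) = 215/84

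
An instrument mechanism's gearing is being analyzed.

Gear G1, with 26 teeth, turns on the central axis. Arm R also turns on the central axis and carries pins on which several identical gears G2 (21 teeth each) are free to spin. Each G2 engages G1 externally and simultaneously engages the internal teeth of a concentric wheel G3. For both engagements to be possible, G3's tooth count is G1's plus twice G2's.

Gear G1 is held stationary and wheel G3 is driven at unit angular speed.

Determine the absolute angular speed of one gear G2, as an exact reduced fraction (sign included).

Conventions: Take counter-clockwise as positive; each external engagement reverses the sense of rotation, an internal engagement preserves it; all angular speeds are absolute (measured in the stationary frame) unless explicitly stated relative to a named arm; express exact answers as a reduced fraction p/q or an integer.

topology: planetary set — G1 26T / G2 21T / G3 68T, arm = carrier (Willis)
ring teeth: 26 + 2·21 = 68
26(ω_sun−ω_arm) = −68(ω_ring−ω_arm),  ω_sun = 0, ω_ring = 1
26(0−ω_arm) = −68(1−ω_arm)  ⇒  94·ω_arm = 68  ⇒  ω_arm = 34/47
sun–planet mesh: 26·(0−34/47) = −21·(ω_p−ω_arm)  ⇒  ω_p−ω_arm = 884/987
ω_p = 34/47 + 884/987 = 34/21
exact speed ratio = 34/21

34/21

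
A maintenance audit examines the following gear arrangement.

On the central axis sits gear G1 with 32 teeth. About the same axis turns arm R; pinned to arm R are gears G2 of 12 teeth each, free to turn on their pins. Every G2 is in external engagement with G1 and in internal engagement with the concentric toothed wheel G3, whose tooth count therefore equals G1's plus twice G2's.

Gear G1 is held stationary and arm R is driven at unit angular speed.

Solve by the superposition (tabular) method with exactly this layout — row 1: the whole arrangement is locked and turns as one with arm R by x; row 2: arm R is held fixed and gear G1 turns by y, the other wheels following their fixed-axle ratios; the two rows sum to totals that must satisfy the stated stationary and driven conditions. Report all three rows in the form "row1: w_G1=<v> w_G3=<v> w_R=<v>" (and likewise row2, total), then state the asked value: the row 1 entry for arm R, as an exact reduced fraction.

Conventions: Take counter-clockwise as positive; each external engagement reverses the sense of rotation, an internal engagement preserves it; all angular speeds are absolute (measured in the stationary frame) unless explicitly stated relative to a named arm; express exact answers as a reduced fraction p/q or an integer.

recognized (axles ride arm R): planetary set, 32/12/56 teeth
row 1: whole set turns with the arm by x
superposition row 2 [arm held]: sun y, ring −(32/56)·y, arm 0
boundary: total ω_sun = x + y = 0 and total ω_arm = x = 1  ⇒  y = -1, x = 1
row 2 ring = −(32/56)·(-1) = 4/7
totals (row 1 + row 2): sun 1 + (-1) = 0, ring 1 + 4/7 = 11/7, arm 1 + 0 = 1
asked cell (row1, arm) = 1

row1: w_G1=1 w_G3=1 w_R=1
row2: w_G1=-1 w_G3=4/7 w_R=0
total: w_G1=0 w_G3=11/7 w_R=1
asked value: 1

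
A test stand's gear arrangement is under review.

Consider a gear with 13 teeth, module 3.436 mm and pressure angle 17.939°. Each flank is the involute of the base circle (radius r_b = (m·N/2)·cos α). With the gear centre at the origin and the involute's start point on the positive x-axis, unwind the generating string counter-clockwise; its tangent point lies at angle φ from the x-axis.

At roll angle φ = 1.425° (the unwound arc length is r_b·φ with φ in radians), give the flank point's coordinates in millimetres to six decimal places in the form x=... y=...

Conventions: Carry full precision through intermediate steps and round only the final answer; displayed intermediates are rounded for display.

topology: single-mesh involute geometry — m = 3.436, N = 13
pitch radius r_p = m·N/2 = 3.436·13/2 = 22.334000
base radius r_b = r_p·cos α = 22.334000·cos 17.939° = 21.248232
roll angle φ = 1.425° = 0.02487094 rad
x = r_b·(cos φ + φ·sin φ) = 21.254803
y = r_b·(sin φ − φ·cos φ) = 0.000109

x=21.254803 y=0.000109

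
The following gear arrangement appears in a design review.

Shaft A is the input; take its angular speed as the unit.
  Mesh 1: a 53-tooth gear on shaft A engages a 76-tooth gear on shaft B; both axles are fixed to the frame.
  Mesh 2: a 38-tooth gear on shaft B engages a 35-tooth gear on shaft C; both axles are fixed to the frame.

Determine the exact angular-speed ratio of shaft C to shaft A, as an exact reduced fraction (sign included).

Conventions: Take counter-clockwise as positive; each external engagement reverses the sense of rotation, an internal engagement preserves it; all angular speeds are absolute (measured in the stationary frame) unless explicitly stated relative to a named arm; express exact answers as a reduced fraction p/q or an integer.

53/70

class = fixed-axis compound train [2 meshes; 2 ratios multiply, 2 sense flips]
mesh 1 [53T→76T]: running ratio 53/76, sense −
mesh 2 [38T→35T]: running ratio 53/70, sense +
ω_out/ω_in = 53/70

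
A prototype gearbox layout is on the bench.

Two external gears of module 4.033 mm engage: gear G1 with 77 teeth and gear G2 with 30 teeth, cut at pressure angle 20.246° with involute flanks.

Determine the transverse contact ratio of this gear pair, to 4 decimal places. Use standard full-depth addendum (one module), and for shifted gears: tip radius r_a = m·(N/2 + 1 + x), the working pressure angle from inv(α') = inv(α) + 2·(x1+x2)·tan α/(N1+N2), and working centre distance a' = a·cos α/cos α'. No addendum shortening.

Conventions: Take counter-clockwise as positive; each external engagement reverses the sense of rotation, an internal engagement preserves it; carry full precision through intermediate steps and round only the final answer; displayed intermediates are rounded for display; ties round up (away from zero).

topology: single-mesh involute geometry — m = 4.033, 77T/30T pair
base radii: r_b1 = 145.677189, r_b2 = 56.757347
tip radii: r_a1 = 159.303500, r_a2 = 64.528000
no profile shift: α' = α, a' = a
action lengths: √(r_a1²−r_b1²) = 64.465197, √(r_a2²−r_b2²) = 30.699616
base pitch p_b = π·m·cos α = 11.887231
CR = (64.465197 + 30.699616 − 215.765500·sin 20.24600°)/11.887231 = 1.724441
contact ratio ≈ 1.7244

1.7244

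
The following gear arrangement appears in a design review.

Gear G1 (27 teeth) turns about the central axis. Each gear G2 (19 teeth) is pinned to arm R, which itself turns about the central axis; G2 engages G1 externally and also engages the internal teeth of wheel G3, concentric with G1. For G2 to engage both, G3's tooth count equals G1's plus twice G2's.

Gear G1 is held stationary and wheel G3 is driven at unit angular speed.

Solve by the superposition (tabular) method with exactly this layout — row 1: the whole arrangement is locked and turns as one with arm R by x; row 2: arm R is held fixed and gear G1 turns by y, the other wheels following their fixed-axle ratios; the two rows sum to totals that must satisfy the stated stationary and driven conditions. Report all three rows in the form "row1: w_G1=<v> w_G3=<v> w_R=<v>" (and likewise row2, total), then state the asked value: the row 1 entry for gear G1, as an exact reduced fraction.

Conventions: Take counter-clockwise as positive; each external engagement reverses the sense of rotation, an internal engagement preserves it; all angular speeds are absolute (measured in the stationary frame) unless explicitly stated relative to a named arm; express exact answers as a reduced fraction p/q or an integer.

class = planetary set [G3 = 27+2·19 = 65; Willis about the carrier]
row 1 (train locked, turned with arm): all members turn x
row 2: sun turns y, ring = −(27/65)·y, arm 0
boundary: total ω_sun = x + y = 0 and total ω_ring = x − (27/65)·y = 1  ⇒  y = -65/92, x = 65/92
row 2 ring = −(27/65)·(-65/92) = 27/92
totals (row 1 + row 2): sun 65/92 + (-65/92) = 0, ring 65/92 + 27/92 = 1, arm 65/92 + 0 = 65/92
asked cell (row1, sun) = 65/92

row1: w_G1=65/92 w_G3=65/92 w_R=65/92
row2: w_G1=-65/92 w_G3=27/92 w_R=0
total: w_G1=0 w_G3=1 w_R=65/92
asked value: 65/92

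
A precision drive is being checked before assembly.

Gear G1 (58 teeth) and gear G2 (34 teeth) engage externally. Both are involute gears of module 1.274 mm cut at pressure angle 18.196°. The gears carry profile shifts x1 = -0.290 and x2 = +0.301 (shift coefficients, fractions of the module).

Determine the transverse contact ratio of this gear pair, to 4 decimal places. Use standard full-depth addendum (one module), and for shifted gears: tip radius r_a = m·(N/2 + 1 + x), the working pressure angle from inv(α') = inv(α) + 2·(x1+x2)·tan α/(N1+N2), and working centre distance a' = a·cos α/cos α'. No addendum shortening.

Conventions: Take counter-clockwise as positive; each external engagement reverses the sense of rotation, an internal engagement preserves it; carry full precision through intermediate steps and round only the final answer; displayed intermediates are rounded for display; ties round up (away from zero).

recognized (one external pair, fixed centres): single-mesh tooth geometry, m = 1.274, N1 = 58, N2 = 34
base radii: r_b1 = 35.098473, r_b2 = 20.574967
tip radii: r_a1 = 37.850540, r_a2 = 23.315474
inv(α') = inv(18.196°) + 2·(-0.290+0.301)·tan α/(58+34) = 0.01120441  ⇒  α' = 18.23758°
a' = a·cos α / cos α' = 58.6040·cos 18.196°/cos 18.23758° = 58.617999
action lengths: √(r_a1²−r_b1²) = 14.169001, √(r_a2²−r_b2²) = 10.967318
base pitch p_b = π·m·cos α = 3.802245
CR = (14.169001 + 10.967318 − 58.617999·sin 18.23758°)/3.802245 = 1.786142
contact ratio ≈ 1.7861

1.7861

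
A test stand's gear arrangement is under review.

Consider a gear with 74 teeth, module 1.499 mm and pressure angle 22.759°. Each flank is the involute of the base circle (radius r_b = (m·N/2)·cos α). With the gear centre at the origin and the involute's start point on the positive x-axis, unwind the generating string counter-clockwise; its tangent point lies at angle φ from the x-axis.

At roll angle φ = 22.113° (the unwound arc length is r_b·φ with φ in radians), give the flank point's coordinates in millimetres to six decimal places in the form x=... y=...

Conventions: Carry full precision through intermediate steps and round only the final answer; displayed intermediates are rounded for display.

x=54.813071 y=0.965542

single-mesh involute tooth geometry (74T wheel at module 1.499)
pitch radius r_p = m·N/2 = 1.499·74/2 = 55.463000
base radius r_b = r_p·cos α = 55.463000·cos 22.759° = 51.144663
roll angle φ = 22.113° = 0.38594466 rad
x = r_b·(cos φ + φ·sin φ) = 54.813071
y = r_b·(sin φ − φ·cos φ) = 0.965542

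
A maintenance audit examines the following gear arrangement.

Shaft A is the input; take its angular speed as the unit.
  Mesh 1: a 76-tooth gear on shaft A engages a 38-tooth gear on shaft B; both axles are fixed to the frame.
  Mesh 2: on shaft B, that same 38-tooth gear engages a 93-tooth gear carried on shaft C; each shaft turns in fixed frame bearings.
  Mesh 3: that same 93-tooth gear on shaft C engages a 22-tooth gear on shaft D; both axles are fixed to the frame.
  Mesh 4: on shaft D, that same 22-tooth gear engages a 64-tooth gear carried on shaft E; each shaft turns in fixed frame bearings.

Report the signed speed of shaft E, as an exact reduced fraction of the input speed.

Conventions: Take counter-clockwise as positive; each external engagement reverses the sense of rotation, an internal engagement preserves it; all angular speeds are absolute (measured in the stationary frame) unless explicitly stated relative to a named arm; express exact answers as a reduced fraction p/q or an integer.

4-mesh fixed-axis compound train (all bearings frame-fixed)
mesh 1 [76T→38T]: |ω|/ω_in = 1×76/38 = 2, sense flips to −
mesh 2 [38T→93T]: |ω|/ω_in = 2×38/93 = 76/93, sense flips to +
mesh 3 [93T→22T]: |ω|/ω_in = (76/93)×93/22 = 38/11, sense flips to −
mesh 4 [22T→64T]: |ω|/ω_in = (38/11)×22/64 = 19/16, sense flips to +
signed output speed (× input speed) = 19/16

19/16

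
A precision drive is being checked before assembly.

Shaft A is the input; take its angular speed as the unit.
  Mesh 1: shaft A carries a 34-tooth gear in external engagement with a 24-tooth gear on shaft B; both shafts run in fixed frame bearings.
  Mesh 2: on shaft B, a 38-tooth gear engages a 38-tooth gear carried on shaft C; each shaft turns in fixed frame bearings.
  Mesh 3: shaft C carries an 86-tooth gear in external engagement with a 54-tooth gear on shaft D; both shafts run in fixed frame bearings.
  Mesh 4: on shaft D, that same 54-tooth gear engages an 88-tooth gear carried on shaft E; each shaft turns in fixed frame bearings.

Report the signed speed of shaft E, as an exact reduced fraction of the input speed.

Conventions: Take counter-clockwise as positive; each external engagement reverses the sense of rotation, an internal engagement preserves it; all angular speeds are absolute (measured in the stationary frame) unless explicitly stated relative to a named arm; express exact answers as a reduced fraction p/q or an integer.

4-mesh fixed-axis compound train (all bearings frame-fixed)
mesh 1 [34T→24T]: |ω|/ω_in = 1×34/24 = 17/12, sense flips to −
mesh 2 [38T→38T]: |ω|/ω_in = (17/12)×38/38 = 17/12, sense flips to +
mesh 3 [86T→54T]: |ω|/ω_in = (17/12)×86/54 = 731/324, sense flips to −
mesh 4 [54T→88T]: |ω|/ω_in = (731/324)×54/88 = 731/528, sense flips to +
signed output speed (× input speed) = 731/528

731/528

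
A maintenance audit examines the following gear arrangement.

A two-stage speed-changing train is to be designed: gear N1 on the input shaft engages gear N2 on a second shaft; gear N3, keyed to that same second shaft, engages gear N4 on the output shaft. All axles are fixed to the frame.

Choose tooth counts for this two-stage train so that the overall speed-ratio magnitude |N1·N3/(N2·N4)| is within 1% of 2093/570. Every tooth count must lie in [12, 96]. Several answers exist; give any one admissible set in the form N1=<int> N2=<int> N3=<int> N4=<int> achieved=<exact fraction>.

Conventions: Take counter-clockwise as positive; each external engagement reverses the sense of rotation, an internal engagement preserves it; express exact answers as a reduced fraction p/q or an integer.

N1=23 N2=15 N3=91 N4=38 achieved=2093/570

design class (target 2093/570): fixed-axis compound train
target = 2093/570 in lowest terms: an exact hit needs N1·N3 = k·2093 and N2·N4 = k·570 for one integer k, every count in [12, 96]; additionally prefer no 1:1 stage (N1 ≠ N2, N3 ≠ N4)
k = 1: N1·N3 = 2093 = 23·91, N2·N4 = 570 = 15·38
achieved = 23·91/(15·38) = 2093/570; |achieved − target| = 0 ≤ 2093/57000 ✓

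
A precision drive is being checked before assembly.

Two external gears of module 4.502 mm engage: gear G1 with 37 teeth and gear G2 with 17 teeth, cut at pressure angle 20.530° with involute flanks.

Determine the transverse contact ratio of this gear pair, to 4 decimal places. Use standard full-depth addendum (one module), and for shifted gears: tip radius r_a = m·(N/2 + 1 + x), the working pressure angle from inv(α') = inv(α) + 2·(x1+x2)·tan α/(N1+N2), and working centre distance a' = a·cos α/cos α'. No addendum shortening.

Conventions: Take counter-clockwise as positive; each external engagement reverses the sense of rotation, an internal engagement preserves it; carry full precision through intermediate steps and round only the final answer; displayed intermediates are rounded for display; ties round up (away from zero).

topology: single-mesh involute geometry — m = 4.502, 37T/17T pair
base radii: r_b1 = 77.997334, r_b2 = 35.836613
tip radii: r_a1 = 87.789000, r_a2 = 42.769000
no profile shift: α' = α, a' = a
action lengths: √(r_a1²−r_b1²) = 40.290501, √(r_a2²−r_b2²) = 23.343619
base pitch p_b = π·m·cos α = 13.245181
CR = (40.290501 + 23.343619 − 121.554000·sin 20.53000°)/13.245181 = 1.585890
contact ratio ≈ 1.5859

1.5859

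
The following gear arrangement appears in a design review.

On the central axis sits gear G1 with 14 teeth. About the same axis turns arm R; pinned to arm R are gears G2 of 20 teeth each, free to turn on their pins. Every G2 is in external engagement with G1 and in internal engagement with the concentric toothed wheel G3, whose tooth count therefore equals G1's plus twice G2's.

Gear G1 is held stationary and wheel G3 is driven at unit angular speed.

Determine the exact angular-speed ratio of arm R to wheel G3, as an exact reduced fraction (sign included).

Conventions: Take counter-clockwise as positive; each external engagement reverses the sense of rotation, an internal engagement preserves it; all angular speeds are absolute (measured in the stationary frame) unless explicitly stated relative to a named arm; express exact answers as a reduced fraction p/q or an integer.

class = planetary set [G3 = 14+2·20 = 54; Willis about the carrier]
ring teeth: 14 + 2·20 = 54
14(ω_sun−ω_arm) = −54(ω_ring−ω_arm),  ω_sun = 0, ω_ring = 1
14(0−ω_arm) = −54(1−ω_arm)  ⇒  68·ω_arm = 54  ⇒  ω_arm = 27/34
ω_out/ω_in = 27/34

27/34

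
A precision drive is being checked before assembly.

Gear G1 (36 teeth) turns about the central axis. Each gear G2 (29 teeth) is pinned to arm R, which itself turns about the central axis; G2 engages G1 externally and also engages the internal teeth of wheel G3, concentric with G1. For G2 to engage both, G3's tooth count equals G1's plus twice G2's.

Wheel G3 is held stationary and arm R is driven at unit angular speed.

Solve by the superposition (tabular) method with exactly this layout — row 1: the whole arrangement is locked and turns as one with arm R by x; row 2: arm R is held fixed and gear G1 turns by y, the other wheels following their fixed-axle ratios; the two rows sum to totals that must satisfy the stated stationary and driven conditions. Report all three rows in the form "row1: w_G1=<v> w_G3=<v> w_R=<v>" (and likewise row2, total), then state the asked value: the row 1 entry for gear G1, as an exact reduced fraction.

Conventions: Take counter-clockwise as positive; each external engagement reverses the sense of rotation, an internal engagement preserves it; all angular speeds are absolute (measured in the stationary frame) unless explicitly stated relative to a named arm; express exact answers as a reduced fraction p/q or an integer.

recognized (axles ride arm R): planetary set, 36/29/94 teeth
row 1: whole set turns with the arm by x
row 2 (arm held, sun turns y): ω_ring = −(36/94)·y, ω_arm = 0
boundary: total ω_ring = x − (36/94)·y = 0 and total ω_arm = x = 1  ⇒  y = 47/18, x = 1
row 2 ring = −(36/94)·47/18 = -1
totals (row 1 + row 2): sun 1 + 47/18 = 65/18, ring 1 + (-1) = 0, arm 1 + 0 = 1
asked cell (row1, sun) = 1

row1: w_G1=1 w_G3=1 w_R=1
row2: w_G1=47/18 w_G3=-1 w_R=0
total: w_G1=65/18 w_G3=0 w_R=1
asked value: 1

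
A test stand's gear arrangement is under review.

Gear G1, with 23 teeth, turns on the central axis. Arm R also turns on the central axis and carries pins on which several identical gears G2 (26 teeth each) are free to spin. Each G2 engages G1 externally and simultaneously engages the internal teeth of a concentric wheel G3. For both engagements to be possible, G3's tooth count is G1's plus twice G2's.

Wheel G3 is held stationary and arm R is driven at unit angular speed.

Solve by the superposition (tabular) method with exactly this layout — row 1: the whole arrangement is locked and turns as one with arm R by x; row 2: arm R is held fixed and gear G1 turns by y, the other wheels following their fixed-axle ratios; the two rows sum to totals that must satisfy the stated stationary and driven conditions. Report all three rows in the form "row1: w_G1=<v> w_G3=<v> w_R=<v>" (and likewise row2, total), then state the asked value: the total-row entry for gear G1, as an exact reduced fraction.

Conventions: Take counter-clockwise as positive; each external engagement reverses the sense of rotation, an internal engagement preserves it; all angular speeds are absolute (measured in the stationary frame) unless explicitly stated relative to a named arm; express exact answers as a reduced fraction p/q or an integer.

recognized (axles ride arm R): planetary set, 23/26/75 teeth
row 1 — lock + rotate with arm: ω_sun = ω_ring = ω_arm = x
row 2: sun turns y, ring = −(23/75)·y, arm 0
boundary: total ω_ring = x − (23/75)·y = 0 and total ω_arm = x = 1  ⇒  y = 75/23, x = 1
row 2 ring = −(23/75)·75/23 = -1
totals (row 1 + row 2): sun 1 + 75/23 = 98/23, ring 1 + (-1) = 0, arm 1 + 0 = 1
asked cell (total, sun) = 98/23

row1: w_G1=1 w_G3=1 w_R=1
row2: w_G1=75/23 w_G3=-1 w_R=0
total: w_G1=98/23 w_G3=0 w_R=1
asked value: 98/23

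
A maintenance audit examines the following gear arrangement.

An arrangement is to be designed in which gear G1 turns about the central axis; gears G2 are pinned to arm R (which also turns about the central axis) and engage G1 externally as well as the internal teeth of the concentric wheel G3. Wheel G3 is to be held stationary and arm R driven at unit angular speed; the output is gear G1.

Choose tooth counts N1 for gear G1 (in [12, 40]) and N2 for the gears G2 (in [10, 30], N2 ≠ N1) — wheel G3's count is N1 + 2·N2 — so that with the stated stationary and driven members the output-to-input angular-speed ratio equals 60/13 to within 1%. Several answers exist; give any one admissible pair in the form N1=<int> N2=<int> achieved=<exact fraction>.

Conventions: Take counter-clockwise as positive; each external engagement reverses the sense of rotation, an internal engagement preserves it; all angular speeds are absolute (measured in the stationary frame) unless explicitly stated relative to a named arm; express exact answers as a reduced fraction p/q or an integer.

design class (target 60/13): planetary set
Willis with ω_ring = 0: ω_sun/ω_arm = (N1+N3)/N1; set equal to 60/13  ⇒  N3/N1 = 60/13 − 1 = 47/13
N3 = N1 + 2·N2  ⇒  N2/N1 = (N3/N1 − 1)/2 = (47/13 − 1)/2 = 17/13
smallest multiple with N1 ≥ 12 and N2 ≥ 10: k = 1  ⇒  N1 = 1·13 = 13, N2 = 1·17 = 17 (N1 ≤ 40, N2 ≤ 30, N2 ≠ N1 ✓), N3 = 13 + 2·17 = 47
check: (N1+N3)/N1 with N1 = 13, N3 = 47 gives 60/13; |achieved − target| = 0 ≤ 3/65 ✓

N1=13 N2=17 achieved=60/13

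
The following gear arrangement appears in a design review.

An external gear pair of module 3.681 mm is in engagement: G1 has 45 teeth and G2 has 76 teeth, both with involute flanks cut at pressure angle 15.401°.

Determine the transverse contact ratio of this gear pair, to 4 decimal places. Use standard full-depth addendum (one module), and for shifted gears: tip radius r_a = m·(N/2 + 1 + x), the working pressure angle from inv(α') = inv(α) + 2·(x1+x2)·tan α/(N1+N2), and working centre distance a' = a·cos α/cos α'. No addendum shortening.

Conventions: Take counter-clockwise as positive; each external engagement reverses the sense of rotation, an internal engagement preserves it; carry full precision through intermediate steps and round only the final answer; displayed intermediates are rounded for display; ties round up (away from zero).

single-mesh involute tooth geometry (45T engaging 76T at module 3.681)
base radii: r_b1 = 79.848408, r_b2 = 134.855089
tip radii: r_a1 = 86.503500, r_a2 = 143.559000
no profile shift: α' = α, a' = a
action lengths: √(r_a1²−r_b1²) = 33.272921, √(r_a2²−r_b2²) = 49.226939
base pitch p_b = π·m·cos α = 11.148941
CR = (33.272921 + 49.226939 − 222.700500·sin 15.40100°)/11.148941 = 2.094964
contact ratio ≈ 2.0950

2.0950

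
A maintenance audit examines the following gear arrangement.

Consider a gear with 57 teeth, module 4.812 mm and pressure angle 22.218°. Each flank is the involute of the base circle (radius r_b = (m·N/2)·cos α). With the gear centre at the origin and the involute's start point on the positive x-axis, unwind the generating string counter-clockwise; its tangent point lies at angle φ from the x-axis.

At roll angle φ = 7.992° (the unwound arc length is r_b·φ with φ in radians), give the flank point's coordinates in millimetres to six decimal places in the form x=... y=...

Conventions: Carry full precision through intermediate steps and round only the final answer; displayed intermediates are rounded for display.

x=128.188553 y=0.114630

class = single-mesh tooth geometry [base-circle involute, m = 4.812, 57T]
pitch radius r_p = m·N/2 = 4.812·57/2 = 137.142000
base radius r_b = r_p·cos α = 137.142000·cos 22.218° = 126.959458
roll angle φ = 7.992° = 0.13948671 rad
x = r_b·(cos φ + φ·sin φ) = 128.188553
y = r_b·(sin φ − φ·cos φ) = 0.114630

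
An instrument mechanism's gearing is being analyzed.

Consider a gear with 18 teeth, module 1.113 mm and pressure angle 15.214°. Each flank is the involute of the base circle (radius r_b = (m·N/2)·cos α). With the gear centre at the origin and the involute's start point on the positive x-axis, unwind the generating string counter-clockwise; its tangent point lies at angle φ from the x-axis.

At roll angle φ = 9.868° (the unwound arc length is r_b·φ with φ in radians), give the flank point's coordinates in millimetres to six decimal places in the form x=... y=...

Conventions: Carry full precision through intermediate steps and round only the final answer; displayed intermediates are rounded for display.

topology: single-mesh involute geometry — m = 1.113, N = 18
pitch radius r_p = m·N/2 = 1.113·18/2 = 10.017000
base radius r_b = r_p·cos α = 10.017000·cos 15.214° = 9.665928
roll angle φ = 9.868° = 0.17222909 rad
x = r_b·(cos φ + φ·sin φ) = 9.808226
y = r_b·(sin φ − φ·cos φ) = 0.016412

x=9.808226 y=0.016412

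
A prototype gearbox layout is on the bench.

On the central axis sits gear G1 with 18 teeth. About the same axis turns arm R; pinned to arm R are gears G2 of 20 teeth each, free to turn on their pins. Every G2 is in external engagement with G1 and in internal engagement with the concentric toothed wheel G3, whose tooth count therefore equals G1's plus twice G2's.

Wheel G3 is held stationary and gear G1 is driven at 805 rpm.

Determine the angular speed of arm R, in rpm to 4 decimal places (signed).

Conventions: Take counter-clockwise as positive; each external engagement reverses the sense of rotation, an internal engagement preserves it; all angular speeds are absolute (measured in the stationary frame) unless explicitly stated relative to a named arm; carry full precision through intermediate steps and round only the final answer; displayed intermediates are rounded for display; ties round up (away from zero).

class = planetary set [G3 = 18+2·20 = 58; Willis about the carrier]
normalise by the input: solve with ω_sun = 1, then scale by 805 rpm
ring teeth: 18 + 2·20 = 58
18(ω_sun−ω_arm) = −58(ω_ring−ω_arm),  ω_ring = 0, ω_sun = 1
18(1−ω_arm) = −58(0−ω_arm)  ⇒  76·ω_arm = 18  ⇒  ω_arm = 9/38
scale: ω_arm = 9/38 × 805 rpm = +190.6579 rpm

+190.6579 rpm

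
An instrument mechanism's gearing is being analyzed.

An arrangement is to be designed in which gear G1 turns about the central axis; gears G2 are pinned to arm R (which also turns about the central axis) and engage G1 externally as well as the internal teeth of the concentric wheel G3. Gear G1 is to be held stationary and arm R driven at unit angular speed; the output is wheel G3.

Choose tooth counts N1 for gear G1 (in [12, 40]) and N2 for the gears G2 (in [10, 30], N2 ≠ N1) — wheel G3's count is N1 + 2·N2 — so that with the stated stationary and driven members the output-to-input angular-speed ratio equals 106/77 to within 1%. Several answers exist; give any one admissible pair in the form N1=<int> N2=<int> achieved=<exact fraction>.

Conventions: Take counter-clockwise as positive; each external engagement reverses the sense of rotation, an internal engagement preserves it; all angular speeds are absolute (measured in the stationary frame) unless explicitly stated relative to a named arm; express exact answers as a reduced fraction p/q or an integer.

N1=29 N2=24 achieved=106/77

planetary set to be sized for 106/77 (Willis relation)
Willis with ω_sun = 0: ω_ring/ω_arm = (N1+N3)/N3; set equal to 106/77  ⇒  N3/N1 = 1/(106/77 − 1) = 77/29
N3 = N1 + 2·N2  ⇒  N2/N1 = (N3/N1 − 1)/2 = (77/29 − 1)/2 = 24/29
smallest multiple with N1 ≥ 12 and N2 ≥ 10: k = 1  ⇒  N1 = 1·29 = 29, N2 = 1·24 = 24 (N1 ≤ 40, N2 ≤ 30, N2 ≠ N1 ✓), N3 = 29 + 2·24 = 77
check: (N1+N3)/N3 with N1 = 29, N3 = 77 gives 106/77; |achieved − target| = 0 ≤ 53/3850 ✓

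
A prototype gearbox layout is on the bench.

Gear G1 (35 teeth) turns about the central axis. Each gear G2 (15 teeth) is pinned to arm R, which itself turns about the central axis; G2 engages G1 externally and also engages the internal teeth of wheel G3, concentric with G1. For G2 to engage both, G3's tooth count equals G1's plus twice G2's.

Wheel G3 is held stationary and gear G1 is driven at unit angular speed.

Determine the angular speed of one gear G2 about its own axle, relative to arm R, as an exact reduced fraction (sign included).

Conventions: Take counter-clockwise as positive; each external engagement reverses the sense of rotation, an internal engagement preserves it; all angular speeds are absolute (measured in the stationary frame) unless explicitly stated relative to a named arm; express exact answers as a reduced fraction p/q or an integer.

planetary set (35T centre, 15T on arm, 65T internal) — Willis relation
ring teeth: 35 + 2·15 = 65
35(ω_sun−ω_arm) = −65(ω_ring−ω_arm),  ω_ring = 0, ω_sun = 1
35(1−ω_arm) = −65(0−ω_arm)  ⇒  100·ω_arm = 35  ⇒  ω_arm = 7/20
sun–planet mesh: 35·(1−7/20) = −15·(ω_p−ω_arm)  ⇒  ω_p−ω_arm = -91/60
exact speed ratio = -91/60

-91/60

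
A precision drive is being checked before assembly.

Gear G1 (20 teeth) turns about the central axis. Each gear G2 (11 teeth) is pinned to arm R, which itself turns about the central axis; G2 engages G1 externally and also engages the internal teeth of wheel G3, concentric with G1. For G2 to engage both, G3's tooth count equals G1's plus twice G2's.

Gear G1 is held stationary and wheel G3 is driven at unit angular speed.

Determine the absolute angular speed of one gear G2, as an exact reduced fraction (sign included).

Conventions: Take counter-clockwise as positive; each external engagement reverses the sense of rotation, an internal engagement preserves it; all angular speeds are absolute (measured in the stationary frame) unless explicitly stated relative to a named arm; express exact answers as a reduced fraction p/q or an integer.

planetary set (20T centre, 11T on arm, 42T internal) — Willis relation
ring teeth: 20 + 2·11 = 42
20(ω_sun−ω_arm) = −42(ω_ring−ω_arm),  ω_sun = 0, ω_ring = 1
20(0−ω_arm) = −42(1−ω_arm)  ⇒  62·ω_arm = 42  ⇒  ω_arm = 21/31
sun–planet mesh: 20·(0−21/31) = −11·(ω_p−ω_arm)  ⇒  ω_p−ω_arm = 420/341
ω_p = 21/31 + 420/341 = 21/11
exact speed ratio = 21/11

21/11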